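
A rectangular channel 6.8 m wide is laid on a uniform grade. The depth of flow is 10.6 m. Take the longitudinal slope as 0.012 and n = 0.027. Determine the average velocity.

Flow area A = b·y = 6.8 × 10.6 = 72.08 m². Wetted perimeter P = b + 2y = 6.8 + 2×10.6 = 28 m.
Hydraulic radius R = A/P = 72.08/28 = 2.574 m.
From Manning's equation, V = (1/n) R^(2/3) S^(1/2) = (1/0.027) × 2.574^(2/3) × 0.012^(1/2) = 7.62 m/s.

V = 7.62 m/s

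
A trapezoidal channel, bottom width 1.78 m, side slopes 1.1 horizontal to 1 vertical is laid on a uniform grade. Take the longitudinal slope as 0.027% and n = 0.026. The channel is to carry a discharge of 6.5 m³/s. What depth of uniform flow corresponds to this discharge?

Manning's equation rearranged: A R^(2/3) = nQ / (1·√S) = 0.026 × 6.5 / (√0.00027) = 10.29.
Try y = 1.53 m: A R^(2/3) = 4.706 — short.
Try y = 2.24 m: A R^(2/3) = 10.29 — matches.

y_n = 2.24 m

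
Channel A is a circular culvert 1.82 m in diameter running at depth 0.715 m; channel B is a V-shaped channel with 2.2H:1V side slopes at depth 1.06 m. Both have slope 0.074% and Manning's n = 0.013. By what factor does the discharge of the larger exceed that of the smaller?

Channel A: For a circular section of diameter D = 1.82 m at depth y = 0.715 m, the central angle is θ = 2 arccos(1 − 2y/D) = 2.71 rad. Then A = (D²/8)(θ − sin θ) = 0.9486 m² and P = Dθ/2 = 2.466 m. Hydraulic radius R = A/P = 0.9486/2.466 = 0.3847 m. Q_A = (1/0.013)·0.9486·0.3847^(2/3)·√0.00074 = 1.05 m³/s.
Channel B: For a triangular section with side slope z = 2.2: A = zy² = 2.2×1.06² = 2.472 m²; P = 2y√(1+z²) = 2×1.06×2.417 = 5.123 m. Hydraulic radius R = A/P = 2.472/5.123 = 0.4825 m. Q_B = (1/0.013)·2.472·0.4825^(2/3)·√0.00074 = 3.182 m³/s.
The larger discharge is 3.182 m³/s and the smaller is 1.05 m³/s; the ratio is 3.03.

3.03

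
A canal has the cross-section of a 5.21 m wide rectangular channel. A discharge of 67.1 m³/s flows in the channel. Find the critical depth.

For a rectangular channel, critical depth y_c = (q²/g)^(1/3) where q = Q/b = 67.1/5.21 = 12.88 m²/s.
So y_c = (12.88²/9.81)^(1/3) = 2.57 m.

y_c = 2.57 m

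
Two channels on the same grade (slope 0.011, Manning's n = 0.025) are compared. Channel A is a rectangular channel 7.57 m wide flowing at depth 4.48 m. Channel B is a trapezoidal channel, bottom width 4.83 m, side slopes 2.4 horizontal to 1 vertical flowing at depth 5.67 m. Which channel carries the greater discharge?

Channel A: Flow area A = b·y = 7.57 × 4.48 = 33.91 m². Wetted perimeter P = b + 2y = 7.57 + 2×4.48 = 16.53 m. Hydraulic radius R = A/P = 33.91/16.53 = 2.052 m. Q_A = (1/0.025)·33.91·2.052^(2/3)·√0.011 = 229.7 m³/s.
Channel B: With bottom width b = 4.83 m and side slope z = 2.4: A = (b + zy)y = (4.83 + 2.4×5.67)×5.67 = 104.5 m²; P = b + 2y√(1+z²) = 4.83 + 2×5.67×2.6 = 34.31 m. Hydraulic radius R = A/P = 104.5/34.31 = 3.047 m. Q_B = (1/0.025)·104.5·3.047^(2/3)·√0.011 = 921.7 m³/s.
Q_A = 229.7 m³/s vs Q_B = 921.7 m³/s, so channel B carries more.

channel B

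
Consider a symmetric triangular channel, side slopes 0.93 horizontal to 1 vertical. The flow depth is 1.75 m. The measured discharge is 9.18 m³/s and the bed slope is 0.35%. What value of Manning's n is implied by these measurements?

n = 0.013

For a triangular section with side slope z = 0.93: A = zy² = 0.93×1.75² = 2.848 m²; P = 2y√(1+z²) = 2×1.75×1.366 = 4.78 m.
Hydraulic radius R = A/P = 2.848/4.78 = 0.5959 m.
Rearranging Manning's equation: n = (1/Q) A R^(2/3) S^(1/2) = (1/9.18) × 2.848 × 0.5959^(2/3) × √0.0035 = 0.013.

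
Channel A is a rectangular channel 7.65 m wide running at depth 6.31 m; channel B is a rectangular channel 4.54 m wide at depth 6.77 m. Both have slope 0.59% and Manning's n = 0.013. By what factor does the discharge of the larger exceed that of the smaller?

Channel A: Flow area A = b·y = 7.65 × 6.31 = 48.27 m². Wetted perimeter P = b + 2y = 7.65 + 2×6.31 = 20.27 m. Hydraulic radius R = A/P = 48.27/20.27 = 2.381 m. Q_A = (1/0.013)·48.27·2.381^(2/3)·√0.0059 = 508.6 m³/s.
Channel B: Flow area A = b·y = 4.54 × 6.77 = 30.74 m². Wetted perimeter P = b + 2y = 4.54 + 2×6.77 = 18.08 m. Hydraulic radius R = A/P = 30.74/18.08 = 1.7 m. Q_B = (1/0.013)·30.74·1.7^(2/3)·√0.0059 = 258.7 m³/s.
The larger discharge is 508.6 m³/s and the smaller is 258.7 m³/s; the ratio is 1.97.

1.97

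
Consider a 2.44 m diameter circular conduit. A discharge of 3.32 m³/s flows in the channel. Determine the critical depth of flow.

y_c = 0.817 m

At critical depth, Q² T / (g A³) = 1, i.e. A³/T = Q²/g = 3.32²/9.81 = 1.124.
Try y = 0.948 m: A³/T = 1.993 — high.
Try y = 0.574 m: A³/T = 0.2852 — low.
Try y = 0.817 m: A³/T = 1.123 — ≈ 1.124.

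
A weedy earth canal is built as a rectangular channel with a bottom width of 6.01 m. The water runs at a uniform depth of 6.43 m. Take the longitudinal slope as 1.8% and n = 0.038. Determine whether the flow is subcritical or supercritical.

subcritical

Flow area A = b·y = 6.01 × 6.43 = 38.64 m². Wetted perimeter P = b + 2y = 6.01 + 2×6.43 = 18.87 m.
Hydraulic radius R = A/P = 38.64/18.87 = 2.048 m.
V = (1/n) R^(2/3) √S = (1/0.038) × 2.048^(2/3) × √0.018 = 5.694 m/s. Hydraulic depth D_h = A/T = 38.64/6.01 = 6.43 m.
Froude number Fr = V/√(g·D_h) = 5.694/√(9.81×6.43) = 0.717, which is less than 1, so the flow is subcritical.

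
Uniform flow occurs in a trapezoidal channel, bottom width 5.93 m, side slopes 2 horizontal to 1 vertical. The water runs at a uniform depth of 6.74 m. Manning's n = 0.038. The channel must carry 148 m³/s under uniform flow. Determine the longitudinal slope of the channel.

With bottom width b = 5.93 m and side slope z = 2: A = (b + zy)y = (5.93 + 2×6.74)×6.74 = 130.8 m²; P = b + 2y√(1+z²) = 5.93 + 2×6.74×2.236 = 36.07 m.
Hydraulic radius R = A/P = 130.8/36.07 = 3.627 m.
From Manning's equation, S = [nQ / (1 A R^(2/3))]² = [0.038 × 148 / (1 × 130.8 × 3.627^(2/3))]² = 0.000332.

S = 0.000332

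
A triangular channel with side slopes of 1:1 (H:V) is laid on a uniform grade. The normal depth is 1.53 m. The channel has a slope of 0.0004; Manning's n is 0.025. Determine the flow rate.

For a triangular section with side slope z = 1: A = zy² = 1×1.53² = 2.341 m²; P = 2y√(1+z²) = 2×1.53×1.414 = 4.327 m.
Hydraulic radius R = A/P = 2.341/4.327 = 0.5409 m.
Manning's equation: Q = (1/n) A R^(2/3) S^(1/2) = (1/0.025) × 2.341 × 0.5409^(2/3) × 0.0004^(1/2) = 1.24 m³/s.

Q = 1.24 m³/s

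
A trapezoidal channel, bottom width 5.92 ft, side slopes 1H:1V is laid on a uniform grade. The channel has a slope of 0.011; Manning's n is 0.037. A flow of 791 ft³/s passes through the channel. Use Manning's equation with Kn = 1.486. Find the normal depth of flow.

Manning's equation rearranged: A R^(2/3) = nQ / (1.486·√S) = 0.037 × 791 / (1.486 × √0.011) = 187.8.
At y = 4.64 ft: A R^(2/3) = 92 — low.
At y = 7.33 ft: A R^(2/3) = 230 — high.
At y = 6.64 ft: A R^(2/3) = 187.7 — ≈ 187.8.

y_n = 6.64 ft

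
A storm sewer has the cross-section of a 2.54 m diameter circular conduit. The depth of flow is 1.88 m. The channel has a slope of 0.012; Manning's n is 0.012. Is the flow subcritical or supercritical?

supercritical

For a circular section of diameter D = 2.54 m at depth y = 1.88 m, the central angle is θ = 2 arccos(1 − 2y/D) = 4.144 rad. Then A = (D²/8)(θ − sin θ) = 4.021 m² and P = Dθ/2 = 5.262 m.
Hydraulic radius R = A/P = 4.021/5.262 = 0.7641 m.
V = (1/n) R^(2/3) √S = (1/0.012) × 0.7641^(2/3) × √0.012 = 7.63 m/s. Hydraulic depth D_h = A/T = 4.021/2.228 = 1.805 m.
Froude number Fr = V/√(g·D_h) = 7.63/√(9.81×1.805) = 1.81, which is greater than 1, so the flow is supercritical.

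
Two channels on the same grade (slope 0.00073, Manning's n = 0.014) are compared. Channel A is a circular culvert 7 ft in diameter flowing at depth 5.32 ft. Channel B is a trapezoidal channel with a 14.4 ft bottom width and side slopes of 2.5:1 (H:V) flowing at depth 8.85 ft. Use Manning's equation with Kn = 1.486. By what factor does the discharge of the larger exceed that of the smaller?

18.8

Channel A: For a circular section of diameter D = 7 ft at depth y = 5.32 ft, the central angle is θ = 2 arccos(1 − 2y/D) = 4.235 rad. Then A = (D²/8)(θ − sin θ) = 31.38 ft² and P = Dθ/2 = 14.82 ft. Hydraulic radius R = A/P = 31.38/14.82 = 2.117 ft. Q_A = (1.486/0.014)·31.38·2.117^(2/3)·√0.00073 = 148.4 ft³/s.
Channel B: With bottom width b = 14.4 ft and side slope z = 2.5: A = (b + zy)y = (14.4 + 2.5×8.85)×8.85 = 323.2 ft²; P = b + 2y√(1+z²) = 14.4 + 2×8.85×2.693 = 62.06 ft. Hydraulic radius R = A/P = 323.2/62.06 = 5.209 ft. Q_B = (1.486/0.014)·323.2·5.209^(2/3)·√0.00073 = 2786 ft³/s.
The larger discharge is 2786 ft³/s and the smaller is 148.4 ft³/s; the ratio is 18.8.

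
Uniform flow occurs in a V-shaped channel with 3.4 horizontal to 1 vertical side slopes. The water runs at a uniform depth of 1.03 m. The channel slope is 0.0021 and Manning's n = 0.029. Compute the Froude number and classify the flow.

subcritical

For a triangular section with side slope z = 3.4: A = zy² = 3.4×1.03² = 3.607 m²; P = 2y√(1+z²) = 2×1.03×3.544 = 7.301 m.
Hydraulic radius R = A/P = 3.607/7.301 = 0.4941 m.
V = (1/n) R^(2/3) √S = (1/0.029) × 0.4941^(2/3) × √0.0021 = 0.9876 m/s. Hydraulic depth D_h = A/T = 3.607/7.004 = 0.515 m.
Froude number Fr = V/√(g·D_h) = 0.9876/√(9.81×0.515) = 0.439, which is less than 1, so the flow is subcritical.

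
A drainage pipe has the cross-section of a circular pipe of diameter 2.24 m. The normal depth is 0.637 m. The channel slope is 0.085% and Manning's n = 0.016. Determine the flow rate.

For a circular section of diameter D = 2.24 m at depth y = 0.637 m, the central angle is θ = 2 arccos(1 − 2y/D) = 2.25 rad. Then A = (D²/8)(θ − sin θ) = 0.923 m² and P = Dθ/2 = 2.52 m.
Hydraulic radius R = A/P = 0.923/2.52 = 0.3663 m.
Manning's equation: Q = (1/n) A R^(2/3) S^(1/2) = (1/0.016) × 0.923 × 0.3663^(2/3) × 0.00085^(1/2) = 0.861 m³/s.

Q = 0.861 m³/s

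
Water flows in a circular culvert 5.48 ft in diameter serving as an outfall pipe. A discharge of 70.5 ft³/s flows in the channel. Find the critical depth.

At critical depth, Q² T / (g A³) = 1, i.e. A³/T = Q²/g = 70.5²/32.2 = 154.4.
Try y = 2.05 ft: A³/T = 98.44 — too small.
Try y = 2.49 ft: A³/T = 207.6 — too large.
Try y = 2.3 ft: A³/T = 153.2 — matches.

y_c = 2.3 ft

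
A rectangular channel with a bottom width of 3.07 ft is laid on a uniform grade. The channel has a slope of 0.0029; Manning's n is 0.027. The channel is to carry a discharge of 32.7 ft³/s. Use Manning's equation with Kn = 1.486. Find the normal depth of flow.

Manning's equation rearranged: A R^(2/3) = nQ / (1.486·√S) = 0.027 × 32.7 / (1.486 × √0.0029) = 11.03.
Try y = 2.43 ft: A R^(2/3) = 7.162 — low.
Try y = 4.07 ft: A R^(2/3) = 13.43 — high.
Try y = 3.45 ft: A R^(2/3) = 11.03 — close enough.

y_n = 3.45 ft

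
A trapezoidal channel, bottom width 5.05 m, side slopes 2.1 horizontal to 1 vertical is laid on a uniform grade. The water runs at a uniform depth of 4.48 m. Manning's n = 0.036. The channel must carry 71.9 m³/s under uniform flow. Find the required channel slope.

With bottom width b = 5.05 m and side slope z = 2.1: A = (b + zy)y = (5.05 + 2.1×4.48)×4.48 = 64.77 m²; P = b + 2y√(1+z²) = 5.05 + 2×4.48×2.326 = 25.89 m.
Hydraulic radius R = A/P = 64.77/25.89 = 2.502 m.
From Manning's equation, S = [nQ / (1 A R^(2/3))]² = [0.036 × 71.9 / (1 × 64.77 × 2.502^(2/3))]² = 0.00047.

S = 0.00047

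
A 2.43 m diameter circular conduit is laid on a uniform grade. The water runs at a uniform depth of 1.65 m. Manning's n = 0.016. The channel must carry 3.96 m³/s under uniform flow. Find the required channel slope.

For a circular section of diameter D = 2.43 m at depth y = 1.65 m, the central angle is θ = 2 arccos(1 − 2y/D) = 3.874 rad. Then A = (D²/8)(θ − sin θ) = 3.353 m² and P = Dθ/2 = 4.707 m.
Hydraulic radius R = A/P = 3.353/4.707 = 0.7123 m.
From Manning's equation, S = [nQ / (1 A R^(2/3))]² = [0.016 × 3.96 / (1 × 3.353 × 0.7123^(2/3))]² = 0.000561.

S = 0.000561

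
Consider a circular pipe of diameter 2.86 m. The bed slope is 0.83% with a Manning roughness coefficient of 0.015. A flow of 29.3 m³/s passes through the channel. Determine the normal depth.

y_n = 2.2 m

Manning's equation rearranged: A R^(2/3) = nQ / (1·√S) = 0.015 × 29.3 / (√0.0083) = 4.824.
Try y = 1.8 m: A R^(2/3) = 3.708 — short.
Try y = 2.64 m: A R^(2/3) = 5.517 — over.
Try y = 2.2 m: A R^(2/3) = 4.82 — ≈ 4.824.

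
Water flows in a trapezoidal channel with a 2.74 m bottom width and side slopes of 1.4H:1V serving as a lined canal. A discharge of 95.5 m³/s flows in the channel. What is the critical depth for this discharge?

y_c = 3.1 m

At critical depth, Q² T / (g A³) = 1, i.e. A³/T = Q²/g = 95.5²/9.81 = 929.7.
At y = 2.79 m: A³/T = 604.2 — too small.
At y = 3.1 m: A³/T = 925.8 — matches.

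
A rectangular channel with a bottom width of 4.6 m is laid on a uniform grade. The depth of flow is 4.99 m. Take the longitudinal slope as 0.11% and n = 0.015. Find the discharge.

Q = 68.7 m³/s

Flow area A = b·y = 4.6 × 4.99 = 22.95 m². Wetted perimeter P = b + 2y = 4.6 + 2×4.99 = 14.58 m.
Hydraulic radius R = A/P = 22.95/14.58 = 1.574 m.
Manning's equation: Q = (1/n) A R^(2/3) S^(1/2) = (1/0.015) × 22.95 × 1.574^(2/3) × 0.0011^(1/2) = 68.7 m³/s.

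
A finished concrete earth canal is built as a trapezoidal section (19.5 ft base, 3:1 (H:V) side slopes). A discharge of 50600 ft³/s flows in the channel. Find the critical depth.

At critical depth, Q² T / (g A³) = 1, i.e. A³/T = Q²/g = 50600²/32.2 = 79510000.
At y = 17.2 ft: A³/T = 14910000 — short.
At y = 31.1 ft: A³/T = 209500000 — over.
At y = 25.1 ft: A³/T = 79200000 — close enough.

y_c = 25.1 ft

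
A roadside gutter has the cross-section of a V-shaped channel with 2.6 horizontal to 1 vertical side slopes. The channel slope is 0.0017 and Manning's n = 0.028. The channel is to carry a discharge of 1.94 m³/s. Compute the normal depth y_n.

Manning's equation rearranged: A R^(2/3) = nQ / (1·√S) = 0.028 × 1.94 / (√0.0017) = 1.317.
Trying y = 0.694 m: A R^(2/3) = 0.5906 — short.
Trying y = 1.17 m: A R^(2/3) = 2.378 — over.
Trying y = 0.938 m: A R^(2/3) = 1.319 — matches.

y_n = 0.938 m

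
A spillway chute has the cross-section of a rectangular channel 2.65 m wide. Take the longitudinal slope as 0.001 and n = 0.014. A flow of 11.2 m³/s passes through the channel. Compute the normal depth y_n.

Manning's equation rearranged: A R^(2/3) = nQ / (1·√S) = 0.014 × 11.2 / (√0.001) = 4.958.
At y = 2.53 m: A R^(2/3) = 6.108 — too large.
At y = 2.14 m: A R^(2/3) = 4.961 — matches.

y_n = 2.14 m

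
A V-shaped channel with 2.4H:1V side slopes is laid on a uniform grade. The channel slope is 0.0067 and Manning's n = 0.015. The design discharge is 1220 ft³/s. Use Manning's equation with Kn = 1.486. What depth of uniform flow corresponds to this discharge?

Manning's equation rearranged: A R^(2/3) = nQ / (1.486·√S) = 0.015 × 1220 / (1.486 × √0.0067) = 150.5.
Trying y = 4.96 ft: A R^(2/3) = 102.6 — short.
Trying y = 6.65 ft: A R^(2/3) = 224.2 — over.
Trying y = 5.73 ft: A R^(2/3) = 150.7 — close enough.

y_n = 5.73 ft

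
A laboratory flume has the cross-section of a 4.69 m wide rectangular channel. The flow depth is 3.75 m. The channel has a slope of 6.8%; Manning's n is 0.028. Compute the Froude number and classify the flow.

Flow area A = b·y = 4.69 × 3.75 = 17.59 m². Wetted perimeter P = b + 2y = 4.69 + 2×3.75 = 12.19 m.
Hydraulic radius R = A/P = 17.59/12.19 = 1.443 m.
V = (1/n) R^(2/3) √S = (1/0.028) × 1.443^(2/3) × √0.068 = 11.89 m/s. Hydraulic depth D_h = A/T = 17.59/4.69 = 3.75 m.
Froude number Fr = V/√(g·D_h) = 11.89/√(9.81×3.75) = 1.96, which is greater than 1, so the flow is supercritical.

supercritical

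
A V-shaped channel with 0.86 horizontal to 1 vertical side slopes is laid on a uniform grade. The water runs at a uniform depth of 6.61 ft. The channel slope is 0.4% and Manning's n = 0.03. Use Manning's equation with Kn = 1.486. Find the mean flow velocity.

For a triangular section with side slope z = 0.86: A = zy² = 0.86×6.61² = 37.58 ft²; P = 2y√(1+z²) = 2×6.61×1.319 = 17.44 ft.
Hydraulic radius R = A/P = 37.58/17.44 = 2.155 ft.
From Manning's equation, V = (1.486/n) R^(2/3) S^(1/2) = (1.486/0.03) × 2.155^(2/3) × 0.004^(1/2) = 5.23 ft/s.

V = 5.23 ft/s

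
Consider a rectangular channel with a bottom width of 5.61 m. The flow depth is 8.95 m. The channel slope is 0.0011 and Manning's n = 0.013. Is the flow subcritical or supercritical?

subcritical

Flow area A = b·y = 5.61 × 8.95 = 50.21 m². Wetted perimeter P = b + 2y = 5.61 + 2×8.95 = 23.51 m.
Hydraulic radius R = A/P = 50.21/23.51 = 2.136 m.
V = (1/n) R^(2/3) √S = (1/0.013) × 2.136^(2/3) × √0.0011 = 4.231 m/s. Hydraulic depth D_h = A/T = 50.21/5.61 = 8.95 m.
Froude number Fr = V/√(g·D_h) = 4.231/√(9.81×8.95) = 0.452, which is less than 1, so the flow is subcritical.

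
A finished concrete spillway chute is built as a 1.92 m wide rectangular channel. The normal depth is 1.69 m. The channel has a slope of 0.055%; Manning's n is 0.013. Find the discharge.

Q = 4.22 m³/s

Flow area A = b·y = 1.92 × 1.69 = 3.245 m². Wetted perimeter P = b + 2y = 1.92 + 2×1.69 = 5.3 m.
Hydraulic radius R = A/P = 3.245/5.3 = 0.6122 m.
Manning's equation: Q = (1/n) A R^(2/3) S^(1/2) = (1/0.013) × 3.245 × 0.6122^(2/3) × 0.00055^(1/2) = 4.22 m³/s.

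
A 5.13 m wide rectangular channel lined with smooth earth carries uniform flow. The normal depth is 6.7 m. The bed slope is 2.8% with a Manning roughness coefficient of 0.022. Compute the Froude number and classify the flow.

Flow area A = b·y = 5.13 × 6.7 = 34.37 m². Wetted perimeter P = b + 2y = 5.13 + 2×6.7 = 18.53 m.
Hydraulic radius R = A/P = 34.37/18.53 = 1.855 m.
V = (1/n) R^(2/3) √S = (1/0.022) × 1.855^(2/3) × √0.028 = 11.48 m/s. Hydraulic depth D_h = A/T = 34.37/5.13 = 6.7 m.
Froude number Fr = V/√(g·D_h) = 11.48/√(9.81×6.7) = 1.42, which is greater than 1, so the flow is supercritical.

supercritical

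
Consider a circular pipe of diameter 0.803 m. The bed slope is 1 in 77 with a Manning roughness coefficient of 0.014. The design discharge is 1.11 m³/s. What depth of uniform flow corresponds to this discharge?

y_n = 0.536 m

Manning's equation rearranged: A R^(2/3) = nQ / (1·√S) = 0.014 × 1.11 / (√0.01299) = 0.1364.
Trying y = 0.476 m: A R^(2/3) = 0.1145 — low.
Trying y = 0.599 m: A R^(2/3) = 0.1573 — high.
Trying y = 0.536 m: A R^(2/3) = 0.1363 — matches.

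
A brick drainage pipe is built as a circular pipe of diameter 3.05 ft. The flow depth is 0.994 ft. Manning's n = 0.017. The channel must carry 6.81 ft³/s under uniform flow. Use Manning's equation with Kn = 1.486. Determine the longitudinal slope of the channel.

For a circular section of diameter D = 3.05 ft at depth y = 0.994 ft, the central angle is θ = 2 arccos(1 − 2y/D) = 2.43 rad. Then A = (D²/8)(θ − sin θ) = 2.067 ft² and P = Dθ/2 = 3.706 ft.
Hydraulic radius R = A/P = 2.067/3.706 = 0.5577 ft.
From Manning's equation, S = [nQ / (1.486 A R^(2/3))]² = [0.017 × 6.81 / (1.486 × 2.067 × 0.5577^(2/3))]² = 0.0031.

S = 0.0031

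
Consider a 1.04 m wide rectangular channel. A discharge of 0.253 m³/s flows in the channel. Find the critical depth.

y_c = 0.182 m

For a rectangular channel, critical depth y_c = (q²/g)^(1/3) where q = Q/b = 0.253/1.04 = 0.2433 m²/s.
So y_c = (0.2433²/9.81)^(1/3) = 0.182 m.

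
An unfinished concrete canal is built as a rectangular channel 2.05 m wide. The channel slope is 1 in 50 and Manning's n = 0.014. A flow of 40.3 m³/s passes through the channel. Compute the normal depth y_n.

y_n = 2.42 m

Manning's equation rearranged: A R^(2/3) = nQ / (1·√S) = 0.014 × 40.3 / (√0.02) = 3.989.
At y = 2.99 m: A R^(2/3) = 5.12 — high.
At y = 1.74 m: A R^(2/3) = 2.663 — low.
At y = 2.42 m: A R^(2/3) = 3.985 — matches.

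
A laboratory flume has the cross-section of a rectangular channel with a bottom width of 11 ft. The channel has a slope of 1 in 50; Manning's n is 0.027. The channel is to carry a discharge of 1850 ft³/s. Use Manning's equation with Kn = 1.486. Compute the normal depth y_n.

Manning's equation rearranged: A R^(2/3) = nQ / (1.486·√S) = 0.027 × 1850 / (1.486 × √0.02) = 237.7.
At y = 6.7 ft: A R^(2/3) = 154 — short.
At y = 9.42 ft: A R^(2/3) = 237.6 — matches.

y_n = 9.42 ft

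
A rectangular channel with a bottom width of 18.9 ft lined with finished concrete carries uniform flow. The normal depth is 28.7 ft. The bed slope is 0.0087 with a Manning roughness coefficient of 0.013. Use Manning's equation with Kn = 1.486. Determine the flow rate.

Q = 21400 ft³/s

Flow area A = b·y = 18.9 × 28.7 = 542.4 ft². Wetted perimeter P = b + 2y = 18.9 + 2×28.7 = 76.3 ft.
Hydraulic radius R = A/P = 542.4/76.3 = 7.109 ft.
Manning's equation: Q = (1.486/n) A R^(2/3) S^(1/2) = (1.486/0.013) × 542.4 × 7.109^(2/3) × 0.0087^(1/2) = 21400 ft³/s.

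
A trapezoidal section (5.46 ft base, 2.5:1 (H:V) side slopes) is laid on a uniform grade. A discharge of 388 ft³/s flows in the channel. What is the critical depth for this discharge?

At critical depth, Q² T / (g A³) = 1, i.e. A³/T = Q²/g = 388²/32.2 = 4675.
Trying y = 3.76 ft: A³/T = 7190 — high.
Trying y = 2.95 ft: A³/T = 2686 — low.
Trying y = 3.38 ft: A³/T = 4648 — ≈ 4675.

y_c = 3.38 ft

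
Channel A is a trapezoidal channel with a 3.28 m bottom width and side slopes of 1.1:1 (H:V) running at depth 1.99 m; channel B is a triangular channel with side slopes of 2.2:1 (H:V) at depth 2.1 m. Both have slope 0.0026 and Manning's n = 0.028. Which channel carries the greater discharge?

channel A

Channel A: With bottom width b = 3.28 m and side slope z = 1.1: A = (b + zy)y = (3.28 + 1.1×1.99)×1.99 = 10.88 m²; P = b + 2y√(1+z²) = 3.28 + 2×1.99×1.487 = 9.197 m. Hydraulic radius R = A/P = 10.88/9.197 = 1.183 m. Q_A = (1/0.028)·10.88·1.183^(2/3)·√0.0026 = 22.17 m³/s.
Channel B: For a triangular section with side slope z = 2.2: A = zy² = 2.2×2.1² = 9.702 m²; P = 2y√(1+z²) = 2×2.1×2.417 = 10.15 m. Hydraulic radius R = A/P = 9.702/10.15 = 0.9559 m. Q_B = (1/0.028)·9.702·0.9559^(2/3)·√0.0026 = 17.14 m³/s.
Q_A = 22.17 m³/s vs Q_B = 17.14 m³/s, so channel A carries more.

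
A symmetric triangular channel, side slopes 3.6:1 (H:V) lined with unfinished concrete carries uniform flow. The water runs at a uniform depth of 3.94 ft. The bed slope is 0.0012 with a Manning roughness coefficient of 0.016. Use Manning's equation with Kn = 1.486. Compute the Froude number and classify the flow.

For a triangular section with side slope z = 3.6: A = zy² = 3.6×3.94² = 55.88 ft²; P = 2y√(1+z²) = 2×3.94×3.736 = 29.44 ft.
Hydraulic radius R = A/P = 55.88/29.44 = 1.898 ft.
V = (1.486/n) R^(2/3) √S = (1.486/0.016) × 1.898^(2/3) × √0.0012 = 4.932 ft/s. Hydraulic depth D_h = A/T = 55.88/28.37 = 1.97 ft.
Froude number Fr = V/√(g·D_h) = 4.932/√(32.2×1.97) = 0.619, which is less than 1, so the flow is subcritical.

subcritical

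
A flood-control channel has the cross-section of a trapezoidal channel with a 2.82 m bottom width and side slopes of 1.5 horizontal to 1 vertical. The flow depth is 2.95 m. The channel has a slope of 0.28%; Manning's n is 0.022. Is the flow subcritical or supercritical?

subcritical

With bottom width b = 2.82 m and side slope z = 1.5: A = (b + zy)y = (2.82 + 1.5×2.95)×2.95 = 21.37 m²; P = b + 2y√(1+z²) = 2.82 + 2×2.95×1.803 = 13.46 m.
Hydraulic radius R = A/P = 21.37/13.46 = 1.588 m.
V = (1/n) R^(2/3) √S = (1/0.022) × 1.588^(2/3) × √0.0028 = 3.274 m/s. Hydraulic depth D_h = A/T = 21.37/11.67 = 1.831 m.
Froude number Fr = V/√(g·D_h) = 3.274/√(9.81×1.831) = 0.772, which is less than 1, so the flow is subcritical.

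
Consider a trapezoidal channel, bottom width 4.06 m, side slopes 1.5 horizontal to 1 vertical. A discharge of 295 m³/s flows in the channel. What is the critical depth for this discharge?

At critical depth, Q² T / (g A³) = 1, i.e. A³/T = Q²/g = 295²/9.81 = 8871.
Try y = 6.02 m: A³/T = 22120 — high.
Try y = 4.28 m: A³/T = 5340 — low.
Try y = 4.84 m: A³/T = 8852 — matches.

y_c = 4.84 m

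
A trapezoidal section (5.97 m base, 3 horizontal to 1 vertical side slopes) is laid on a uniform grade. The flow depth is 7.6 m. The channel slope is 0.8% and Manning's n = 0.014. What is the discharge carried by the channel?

Q = 3550 m³/s

With bottom width b = 5.97 m and side slope z = 3: A = (b + zy)y = (5.97 + 3×7.6)×7.6 = 218.7 m²; P = b + 2y√(1+z²) = 5.97 + 2×7.6×3.162 = 54.04 m.
Hydraulic radius R = A/P = 218.7/54.04 = 4.046 m.
Manning's equation: Q = (1/n) A R^(2/3) S^(1/2) = (1/0.014) × 218.7 × 4.046^(2/3) × 0.008^(1/2) = 3550 m³/s.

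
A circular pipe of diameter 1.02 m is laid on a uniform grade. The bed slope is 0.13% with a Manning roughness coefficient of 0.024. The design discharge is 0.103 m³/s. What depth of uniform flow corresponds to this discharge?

Manning's equation rearranged: A R^(2/3) = nQ / (1·√S) = 0.024 × 0.103 / (√0.0013) = 0.06856.
At y = 0.273 m: A R^(2/3) = 0.0515 — short.
At y = 0.316 m: A R^(2/3) = 0.06847 — matches.

y_n = 0.316 m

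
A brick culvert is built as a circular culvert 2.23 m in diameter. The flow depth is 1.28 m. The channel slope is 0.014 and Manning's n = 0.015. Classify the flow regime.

For a circular section of diameter D = 2.23 m at depth y = 1.28 m, the central angle is θ = 2 arccos(1 − 2y/D) = 3.439 rad. Then A = (D²/8)(θ − sin θ) = 2.319 m² and P = Dθ/2 = 3.834 m.
Hydraulic radius R = A/P = 2.319/3.834 = 0.605 m.
V = (1/n) R^(2/3) √S = (1/0.015) × 0.605^(2/3) × √0.014 = 5.642 m/s. Hydraulic depth D_h = A/T = 2.319/2.205 = 1.052 m.
Froude number Fr = V/√(g·D_h) = 5.642/√(9.81×1.052) = 1.76, which is greater than 1, so the flow is supercritical.

supercritical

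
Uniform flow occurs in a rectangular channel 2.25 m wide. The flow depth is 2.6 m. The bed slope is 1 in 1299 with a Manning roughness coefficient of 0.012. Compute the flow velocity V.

V = 1.97 m/s

Flow area A = b·y = 2.25 × 2.6 = 5.85 m². Wetted perimeter P = b + 2y = 2.25 + 2×2.6 = 7.45 m.
Hydraulic radius R = A/P = 5.85/7.45 = 0.7852 m.
From Manning's equation, V = (1/n) R^(2/3) S^(1/2) = (1/0.012) × 0.7852^(2/3) × 0.0007698^(1/2) = 1.97 m/s.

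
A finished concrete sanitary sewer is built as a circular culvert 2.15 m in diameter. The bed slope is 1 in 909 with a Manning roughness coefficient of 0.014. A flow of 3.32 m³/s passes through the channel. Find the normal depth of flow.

Manning's equation rearranged: A R^(2/3) = nQ / (1·√S) = 0.014 × 3.32 / (√0.0011) = 1.401.
Trying y = 0.815 m: A R^(2/3) = 0.7326 — too small.
Trying y = 1.33 m: A R^(2/3) = 1.689 — too large.
Trying y = 1.18 m: A R^(2/3) = 1.401 — matches.

y_n = 1.18 m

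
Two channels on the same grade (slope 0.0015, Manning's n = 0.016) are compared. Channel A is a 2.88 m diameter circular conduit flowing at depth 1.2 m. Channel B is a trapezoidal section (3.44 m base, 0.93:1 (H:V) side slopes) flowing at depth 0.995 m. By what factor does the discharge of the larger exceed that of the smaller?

Channel A: For a circular section of diameter D = 2.88 m at depth y = 1.2 m, the central angle is θ = 2 arccos(1 − 2y/D) = 2.807 rad. Then A = (D²/8)(θ − sin θ) = 2.569 m² and P = Dθ/2 = 4.042 m. Hydraulic radius R = A/P = 2.569/4.042 = 0.6357 m. Q_A = (1/0.016)·2.569·0.6357^(2/3)·√0.0015 = 4.598 m³/s.
Channel B: With bottom width b = 3.44 m and side slope z = 0.93: A = (b + zy)y = (3.44 + 0.93×0.995)×0.995 = 4.344 m²; P = b + 2y√(1+z²) = 3.44 + 2×0.995×1.366 = 6.158 m. Hydraulic radius R = A/P = 4.344/6.158 = 0.7054 m. Q_B = (1/0.016)·4.344·0.7054^(2/3)·√0.0015 = 8.331 m³/s.
The larger discharge is 8.331 m³/s and the smaller is 4.598 m³/s; the ratio is 1.81.

1.81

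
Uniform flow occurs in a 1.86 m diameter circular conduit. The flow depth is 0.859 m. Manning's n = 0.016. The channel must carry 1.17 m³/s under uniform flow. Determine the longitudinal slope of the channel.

S = 0.000693

For a circular section of diameter D = 1.86 m at depth y = 0.859 m, the central angle is θ = 2 arccos(1 − 2y/D) = 2.989 rad. Then A = (D²/8)(θ − sin θ) = 1.227 m² and P = Dθ/2 = 2.78 m.
Hydraulic radius R = A/P = 1.227/2.78 = 0.4413 m.
From Manning's equation, S = [nQ / (1 A R^(2/3))]² = [0.016 × 1.17 / (1 × 1.227 × 0.4413^(2/3))]² = 0.000693.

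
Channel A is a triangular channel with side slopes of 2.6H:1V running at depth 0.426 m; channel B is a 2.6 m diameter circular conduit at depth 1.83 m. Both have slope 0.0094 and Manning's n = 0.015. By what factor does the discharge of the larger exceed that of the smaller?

Channel A: For a triangular section with side slope z = 2.6: A = zy² = 2.6×0.426² = 0.4718 m²; P = 2y√(1+z²) = 2×0.426×2.786 = 2.373 m. Hydraulic radius R = A/P = 0.4718/2.373 = 0.1988 m. Q_A = (1/0.015)·0.4718·0.1988^(2/3)·√0.0094 = 1.039 m³/s.
Channel B: For a circular section of diameter D = 2.6 m at depth y = 1.83 m, the central angle is θ = 2 arccos(1 − 2y/D) = 3.981 rad. Then A = (D²/8)(θ − sin θ) = 3.993 m² and P = Dθ/2 = 5.176 m. Hydraulic radius R = A/P = 3.993/5.176 = 0.7716 m. Q_B = (1/0.015)·3.993·0.7716^(2/3)·√0.0094 = 21.71 m³/s.
The larger discharge is 21.71 m³/s and the smaller is 1.039 m³/s; the ratio is 20.9.

20.9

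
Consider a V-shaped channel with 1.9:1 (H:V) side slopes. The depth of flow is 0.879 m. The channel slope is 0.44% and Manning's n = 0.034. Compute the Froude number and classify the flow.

For a triangular section with side slope z = 1.9: A = zy² = 1.9×0.879² = 1.468 m²; P = 2y√(1+z²) = 2×0.879×2.147 = 3.775 m.
Hydraulic radius R = A/P = 1.468/3.775 = 0.3889 m.
V = (1/n) R^(2/3) √S = (1/0.034) × 0.3889^(2/3) × √0.0044 = 1.039 m/s. Hydraulic depth D_h = A/T = 1.468/3.34 = 0.4395 m.
Froude number Fr = V/√(g·D_h) = 1.039/√(9.81×0.4395) = 0.501, which is less than 1, so the flow is subcritical.

subcritical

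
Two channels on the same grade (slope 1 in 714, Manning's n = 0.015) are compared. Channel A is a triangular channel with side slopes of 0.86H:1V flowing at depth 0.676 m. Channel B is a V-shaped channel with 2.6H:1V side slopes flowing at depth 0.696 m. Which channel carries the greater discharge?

channel B

Channel A: For a triangular section with side slope z = 0.86: A = zy² = 0.86×0.676² = 0.393 m²; P = 2y√(1+z²) = 2×0.676×1.319 = 1.783 m. Hydraulic radius R = A/P = 0.393/1.783 = 0.2204 m. Q_A = (1/0.015)·0.393·0.2204^(2/3)·√0.001401 = 0.3577 m³/s.
Channel B: For a triangular section with side slope z = 2.6: A = zy² = 2.6×0.696² = 1.259 m²; P = 2y√(1+z²) = 2×0.696×2.786 = 3.878 m. Hydraulic radius R = A/P = 1.259/3.878 = 0.3248 m. Q_B = (1/0.015)·1.259·0.3248^(2/3)·√0.001401 = 1.485 m³/s.
Q_A = 0.3577 m³/s vs Q_B = 1.485 m³/s, so channel B carries more.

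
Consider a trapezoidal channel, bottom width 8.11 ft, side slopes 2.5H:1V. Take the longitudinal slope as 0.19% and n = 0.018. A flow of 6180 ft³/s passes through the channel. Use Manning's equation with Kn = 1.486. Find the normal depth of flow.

y_n = 12.5 ft

Manning's equation rearranged: A R^(2/3) = nQ / (1.486·√S) = 0.018 × 6180 / (1.486 × √0.0019) = 1717.
Trying y = 13.9 ft: A R^(2/3) = 2217 — over.
Trying y = 10 ft: A R^(2/3) = 1012 — short.
Trying y = 12.5 ft: A R^(2/3) = 1718 — ≈ 1717.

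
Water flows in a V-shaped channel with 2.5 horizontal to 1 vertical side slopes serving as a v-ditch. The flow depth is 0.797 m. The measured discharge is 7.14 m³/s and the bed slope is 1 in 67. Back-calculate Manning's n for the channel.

For a triangular section with side slope z = 2.5: A = zy² = 2.5×0.797² = 1.588 m²; P = 2y√(1+z²) = 2×0.797×2.693 = 4.292 m.
Hydraulic radius R = A/P = 1.588/4.292 = 0.37 m.
Rearranging Manning's equation: n = (1/Q) A R^(2/3) S^(1/2) = (1/7.14) × 1.588 × 0.37^(2/3) × √0.01493 = 0.014.

n = 0.014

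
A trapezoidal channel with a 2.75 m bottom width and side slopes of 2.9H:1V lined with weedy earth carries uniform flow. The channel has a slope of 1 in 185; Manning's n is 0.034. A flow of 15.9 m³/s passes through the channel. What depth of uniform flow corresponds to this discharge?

Manning's equation rearranged: A R^(2/3) = nQ / (1·√S) = 0.034 × 15.9 / (√0.005405) = 7.353.
At y = 1.16 m: A R^(2/3) = 5.691 — short.
At y = 1.54 m: A R^(2/3) = 10.44 — over.
At y = 1.31 m: A R^(2/3) = 7.364 — matches.

y_n = 1.31 m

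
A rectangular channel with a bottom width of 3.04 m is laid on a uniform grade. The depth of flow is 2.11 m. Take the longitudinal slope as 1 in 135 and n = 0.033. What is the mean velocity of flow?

Flow area A = b·y = 3.04 × 2.11 = 6.414 m². Wetted perimeter P = b + 2y = 3.04 + 2×2.11 = 7.26 m.
Hydraulic radius R = A/P = 6.414/7.26 = 0.8835 m.
From Manning's equation, V = (1/n) R^(2/3) S^(1/2) = (1/0.033) × 0.8835^(2/3) × 0.007407^(1/2) = 2.4 m/s.

V = 2.4 m/s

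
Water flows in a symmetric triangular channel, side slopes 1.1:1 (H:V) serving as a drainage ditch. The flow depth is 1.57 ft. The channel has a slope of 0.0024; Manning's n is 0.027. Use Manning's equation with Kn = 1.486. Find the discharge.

Q = 5.09 ft³/s

For a triangular section with side slope z = 1.1: A = zy² = 1.1×1.57² = 2.711 ft²; P = 2y√(1+z²) = 2×1.57×1.487 = 4.668 ft.
Hydraulic radius R = A/P = 2.711/4.668 = 0.5809 ft.
Manning's equation: Q = (1.486/n) A R^(2/3) S^(1/2) = (1.486/0.027) × 2.711 × 0.5809^(2/3) × 0.0024^(1/2) = 5.09 ft³/s.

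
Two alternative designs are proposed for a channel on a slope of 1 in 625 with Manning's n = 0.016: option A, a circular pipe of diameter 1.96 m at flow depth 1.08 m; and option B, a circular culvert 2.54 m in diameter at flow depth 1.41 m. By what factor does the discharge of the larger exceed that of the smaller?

Channel A: For a circular section of diameter D = 1.96 m at depth y = 1.08 m, the central angle is θ = 2 arccos(1 − 2y/D) = 3.346 rad. Then A = (D²/8)(θ − sin θ) = 1.704 m² and P = Dθ/2 = 3.279 m. Hydraulic radius R = A/P = 1.704/3.279 = 0.5197 m. Q_A = (1/0.016)·1.704·0.5197^(2/3)·√0.0016 = 2.754 m³/s.
Channel B: For a circular section of diameter D = 2.54 m at depth y = 1.41 m, the central angle is θ = 2 arccos(1 − 2y/D) = 3.363 rad. Then A = (D²/8)(θ − sin θ) = 2.888 m² and P = Dθ/2 = 4.27 m. Hydraulic radius R = A/P = 2.888/4.27 = 0.6764 m. Q_B = (1/0.016)·2.888·0.6764^(2/3)·√0.0016 = 5.564 m³/s.
The larger discharge is 5.564 m³/s and the smaller is 2.754 m³/s; the ratio is 2.02.

2.02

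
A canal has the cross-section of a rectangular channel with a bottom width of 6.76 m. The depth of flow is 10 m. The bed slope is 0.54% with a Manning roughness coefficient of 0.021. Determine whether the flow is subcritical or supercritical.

subcritical

Flow area A = b·y = 6.76 × 10 = 67.6 m². Wetted perimeter P = b + 2y = 6.76 + 2×10 = 26.76 m.
Hydraulic radius R = A/P = 67.6/26.76 = 2.526 m.
V = (1/n) R^(2/3) √S = (1/0.021) × 2.526^(2/3) × √0.0054 = 6.491 m/s. Hydraulic depth D_h = A/T = 67.6/6.76 = 10 m.
Froude number Fr = V/√(g·D_h) = 6.491/√(9.81×10) = 0.655, which is less than 1, so the flow is subcritical.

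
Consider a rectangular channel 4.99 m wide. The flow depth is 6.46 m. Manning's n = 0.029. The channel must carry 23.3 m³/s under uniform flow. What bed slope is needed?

S = 0.000201

Flow area A = b·y = 4.99 × 6.46 = 32.24 m². Wetted perimeter P = b + 2y = 4.99 + 2×6.46 = 17.91 m.
Hydraulic radius R = A/P = 32.24/17.91 = 1.8 m.
From Manning's equation, S = [nQ / (1 A R^(2/3))]² = [0.029 × 23.3 / (1 × 32.24 × 1.8^(2/3))]² = 0.000201.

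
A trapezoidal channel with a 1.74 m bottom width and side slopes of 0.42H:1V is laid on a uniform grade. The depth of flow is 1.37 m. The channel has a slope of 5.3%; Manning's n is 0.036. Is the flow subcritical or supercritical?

With bottom width b = 1.74 m and side slope z = 0.42: A = (b + zy)y = (1.74 + 0.42×1.37)×1.37 = 3.172 m²; P = b + 2y√(1+z²) = 1.74 + 2×1.37×1.085 = 4.712 m.
Hydraulic radius R = A/P = 3.172/4.712 = 0.6732 m.
V = (1/n) R^(2/3) √S = (1/0.036) × 0.6732^(2/3) × √0.053 = 4.912 m/s. Hydraulic depth D_h = A/T = 3.172/2.891 = 1.097 m.
Froude number Fr = V/√(g·D_h) = 4.912/√(9.81×1.097) = 1.5, which is greater than 1, so the flow is supercritical.

supercritical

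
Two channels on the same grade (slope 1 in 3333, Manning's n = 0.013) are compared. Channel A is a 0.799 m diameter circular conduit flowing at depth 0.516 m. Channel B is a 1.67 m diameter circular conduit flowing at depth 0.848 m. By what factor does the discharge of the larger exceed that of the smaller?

Channel A: For a circular section of diameter D = 0.799 m at depth y = 0.516 m, the central angle is θ = 2 arccos(1 − 2y/D) = 3.733 rad. Then A = (D²/8)(θ − sin θ) = 0.3424 m² and P = Dθ/2 = 1.492 m. Hydraulic radius R = A/P = 0.3424/1.492 = 0.2296 m. Q_A = (1/0.013)·0.3424·0.2296^(2/3)·√0.0003 = 0.1711 m³/s.
Channel B: For a circular section of diameter D = 1.67 m at depth y = 0.848 m, the central angle is θ = 2 arccos(1 − 2y/D) = 3.173 rad. Then A = (D²/8)(θ − sin θ) = 1.117 m² and P = Dθ/2 = 2.649 m. Hydraulic radius R = A/P = 1.117/2.649 = 0.4216 m. Q_B = (1/0.013)·1.117·0.4216^(2/3)·√0.0003 = 0.8367 m³/s.
The larger discharge is 0.8367 m³/s and the smaller is 0.1711 m³/s; the ratio is 4.89.

4.89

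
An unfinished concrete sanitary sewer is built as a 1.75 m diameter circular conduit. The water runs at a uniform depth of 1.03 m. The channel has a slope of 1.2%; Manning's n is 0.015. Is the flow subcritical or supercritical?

For a circular section of diameter D = 1.75 m at depth y = 1.03 m, the central angle is θ = 2 arccos(1 − 2y/D) = 3.498 rad. Then A = (D²/8)(θ − sin θ) = 1.472 m² and P = Dθ/2 = 3.061 m.
Hydraulic radius R = A/P = 1.472/3.061 = 0.4811 m.
V = (1/n) R^(2/3) √S = (1/0.015) × 0.4811^(2/3) × √0.012 = 4.484 m/s. Hydraulic depth D_h = A/T = 1.472/1.722 = 0.8549 m.
Froude number Fr = V/√(g·D_h) = 4.484/√(9.81×0.8549) = 1.55, which is greater than 1, so the flow is supercritical.

supercritical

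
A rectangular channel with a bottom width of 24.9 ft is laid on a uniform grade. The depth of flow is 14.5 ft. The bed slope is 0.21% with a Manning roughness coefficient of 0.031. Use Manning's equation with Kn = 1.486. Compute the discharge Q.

Flow area A = b·y = 24.9 × 14.5 = 361 ft². Wetted perimeter P = b + 2y = 24.9 + 2×14.5 = 53.9 ft.
Hydraulic radius R = A/P = 361/53.9 = 6.699 ft.
Manning's equation: Q = (1.486/n) A R^(2/3) S^(1/2) = (1.486/0.031) × 361 × 6.699^(2/3) × 0.0021^(1/2) = 2820 ft³/s.

Q = 2820 ft³/s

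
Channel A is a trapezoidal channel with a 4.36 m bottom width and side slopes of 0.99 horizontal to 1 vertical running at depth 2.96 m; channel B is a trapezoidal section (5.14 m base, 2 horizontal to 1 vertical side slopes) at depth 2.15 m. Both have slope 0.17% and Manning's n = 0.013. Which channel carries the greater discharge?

channel A

Channel A: With bottom width b = 4.36 m and side slope z = 0.99: A = (b + zy)y = (4.36 + 0.99×2.96)×2.96 = 21.58 m²; P = b + 2y√(1+z²) = 4.36 + 2×2.96×1.407 = 12.69 m. Hydraulic radius R = A/P = 21.58/12.69 = 1.7 m. Q_A = (1/0.013)·21.58·1.7^(2/3)·√0.0017 = 97.51 m³/s.
Channel B: With bottom width b = 5.14 m and side slope z = 2: A = (b + zy)y = (5.14 + 2×2.15)×2.15 = 20.3 m²; P = b + 2y√(1+z²) = 5.14 + 2×2.15×2.236 = 14.76 m. Hydraulic radius R = A/P = 20.3/14.76 = 1.376 m. Q_B = (1/0.013)·20.3·1.376^(2/3)·√0.0017 = 79.62 m³/s.
Q_A = 97.51 m³/s vs Q_B = 79.62 m³/s, so channel A carries more.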